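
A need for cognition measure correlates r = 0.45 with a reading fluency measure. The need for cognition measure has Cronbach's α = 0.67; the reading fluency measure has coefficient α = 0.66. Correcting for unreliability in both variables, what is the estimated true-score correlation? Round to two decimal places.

0.68

r_true = r_obs / √(r_xx · r_yy) = 0.45 / √(0.67 × 0.66) = 0.45 / √0.4422 = 0.45 / 0.6650 ≈ 0.68.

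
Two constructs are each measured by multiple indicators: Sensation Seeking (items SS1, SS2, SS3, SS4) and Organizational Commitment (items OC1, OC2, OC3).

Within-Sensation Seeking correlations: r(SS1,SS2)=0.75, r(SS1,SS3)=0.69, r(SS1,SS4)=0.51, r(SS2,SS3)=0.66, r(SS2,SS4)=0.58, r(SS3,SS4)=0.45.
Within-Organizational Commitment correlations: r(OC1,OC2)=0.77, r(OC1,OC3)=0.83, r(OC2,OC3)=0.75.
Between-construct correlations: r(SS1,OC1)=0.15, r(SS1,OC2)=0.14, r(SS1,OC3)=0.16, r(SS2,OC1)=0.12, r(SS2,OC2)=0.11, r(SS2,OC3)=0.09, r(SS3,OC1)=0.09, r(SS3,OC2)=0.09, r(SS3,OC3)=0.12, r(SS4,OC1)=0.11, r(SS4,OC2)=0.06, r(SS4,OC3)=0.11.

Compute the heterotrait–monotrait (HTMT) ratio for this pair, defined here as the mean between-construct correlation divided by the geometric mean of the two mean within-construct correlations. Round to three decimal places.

Between-construct mean = 1.35/12 = 0.1125.
Mean within-SS = 3.64/6 = 0.6067; mean within-OC = 2.35/3 = 0.7833.
Geometric mean = √(0.6067 × 0.7833) = 0.6894.
HTMT = 0.1125 / 0.6894 = 0.163.

0.163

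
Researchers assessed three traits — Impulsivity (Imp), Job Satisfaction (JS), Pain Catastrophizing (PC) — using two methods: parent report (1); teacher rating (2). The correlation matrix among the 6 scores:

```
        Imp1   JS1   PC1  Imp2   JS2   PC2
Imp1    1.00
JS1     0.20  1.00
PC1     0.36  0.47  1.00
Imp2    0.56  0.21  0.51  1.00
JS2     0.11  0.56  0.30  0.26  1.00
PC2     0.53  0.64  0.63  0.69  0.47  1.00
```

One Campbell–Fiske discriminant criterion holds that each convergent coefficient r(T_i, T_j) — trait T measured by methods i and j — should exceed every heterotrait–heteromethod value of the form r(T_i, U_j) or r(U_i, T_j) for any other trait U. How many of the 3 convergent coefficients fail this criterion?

2

Each convergent coefficient versus the relevant comparison correlations:
Imp (methods 1·2): 0.56 vs {0.11, 0.21, 0.53, 0.51} → pass.
JS (methods 1·2): 0.56 vs {0.21, 0.11, 0.64, 0.30} → fail.
PC (methods 1·2): 0.63 vs {0.51, 0.53, 0.30, 0.64} → fail.
2 of 3 fail.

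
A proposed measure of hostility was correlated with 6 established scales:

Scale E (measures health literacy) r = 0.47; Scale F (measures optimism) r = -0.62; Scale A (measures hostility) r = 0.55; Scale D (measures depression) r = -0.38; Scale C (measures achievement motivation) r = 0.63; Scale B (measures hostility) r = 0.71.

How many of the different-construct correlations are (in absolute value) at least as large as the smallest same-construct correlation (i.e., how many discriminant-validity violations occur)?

2

Convergent (same construct = hostility): Scale A, Scale B.
Smallest convergent = 0.55. Discriminant |r|: 0.47, 0.62, 0.38, 0.63; count ≥ 0.55 → 2.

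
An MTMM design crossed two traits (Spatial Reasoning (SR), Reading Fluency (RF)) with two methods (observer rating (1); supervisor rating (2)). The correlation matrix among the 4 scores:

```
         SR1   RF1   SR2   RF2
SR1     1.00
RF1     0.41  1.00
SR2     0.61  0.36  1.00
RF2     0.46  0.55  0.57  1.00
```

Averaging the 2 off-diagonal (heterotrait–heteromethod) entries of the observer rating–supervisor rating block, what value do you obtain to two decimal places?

HTHM values (method 1 × method 2): 0.46, 0.36; mean = 0.82/2 = 0.41.

0.41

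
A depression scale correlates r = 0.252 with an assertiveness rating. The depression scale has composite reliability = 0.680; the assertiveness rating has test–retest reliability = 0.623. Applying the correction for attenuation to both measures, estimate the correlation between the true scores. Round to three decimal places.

0.387

r_true = r_obs / √(r_xx · r_yy) = 0.252 / √(0.680 × 0.623) = 0.252 / √0.423640 = 0.252 / 0.6509 ≈ 0.387.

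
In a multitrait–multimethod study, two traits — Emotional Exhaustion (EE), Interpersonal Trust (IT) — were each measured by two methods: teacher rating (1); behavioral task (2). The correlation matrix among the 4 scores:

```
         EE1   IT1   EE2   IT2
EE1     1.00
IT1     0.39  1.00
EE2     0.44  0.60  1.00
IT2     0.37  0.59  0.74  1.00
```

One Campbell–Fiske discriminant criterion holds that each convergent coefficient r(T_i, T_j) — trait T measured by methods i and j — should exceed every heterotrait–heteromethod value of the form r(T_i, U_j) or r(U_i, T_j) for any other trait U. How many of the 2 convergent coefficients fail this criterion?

2

Convergent coefficients and their comparison sets:
EE (methods 1·2): 0.44 vs {0.37, 0.60} → fail.
IT (methods 1·2): 0.59 vs {0.60, 0.37} → fail.
2 of 2 fail.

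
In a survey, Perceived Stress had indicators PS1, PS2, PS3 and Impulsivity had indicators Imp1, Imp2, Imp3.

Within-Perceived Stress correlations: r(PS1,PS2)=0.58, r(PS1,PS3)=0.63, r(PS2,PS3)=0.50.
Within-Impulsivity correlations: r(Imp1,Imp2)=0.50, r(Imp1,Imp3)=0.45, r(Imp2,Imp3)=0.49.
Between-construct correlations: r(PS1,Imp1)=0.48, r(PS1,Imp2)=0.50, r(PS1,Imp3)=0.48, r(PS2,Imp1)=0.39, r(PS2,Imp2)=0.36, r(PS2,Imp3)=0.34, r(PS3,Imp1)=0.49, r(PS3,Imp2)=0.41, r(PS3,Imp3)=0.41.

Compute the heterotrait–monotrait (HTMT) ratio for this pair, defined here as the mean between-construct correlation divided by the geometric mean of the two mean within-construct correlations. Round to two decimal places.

0.82

Between-construct mean = 3.86/9 = 0.4289.
Mean within-PS = 1.71/3 = 0.5700; mean within-Imp = 1.44/3 = 0.4800.
Geometric mean = √(0.5700 × 0.4800) = 0.5231.
HTMT = 0.4289 / 0.5231 = 0.82.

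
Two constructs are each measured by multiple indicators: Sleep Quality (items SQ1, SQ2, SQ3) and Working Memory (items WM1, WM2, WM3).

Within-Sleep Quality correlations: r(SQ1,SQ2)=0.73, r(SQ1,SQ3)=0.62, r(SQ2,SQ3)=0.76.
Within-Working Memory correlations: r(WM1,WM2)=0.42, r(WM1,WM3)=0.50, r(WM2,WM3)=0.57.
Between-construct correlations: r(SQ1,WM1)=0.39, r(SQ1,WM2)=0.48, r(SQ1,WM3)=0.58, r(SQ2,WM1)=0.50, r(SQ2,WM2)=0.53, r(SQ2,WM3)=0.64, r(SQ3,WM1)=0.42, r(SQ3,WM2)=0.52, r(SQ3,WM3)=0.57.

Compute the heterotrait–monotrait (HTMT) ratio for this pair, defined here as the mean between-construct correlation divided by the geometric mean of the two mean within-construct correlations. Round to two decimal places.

0.87

Mean between = 4.63/9 = 0.5144.
Mean within-SQ = 2.11/3 = 0.7033; mean within-WM = 1.49/3 = 0.4967.
Geometric mean = √(0.7033 × 0.4967) = 0.5910.
HTMT = 0.5144 / 0.5910 = 0.87.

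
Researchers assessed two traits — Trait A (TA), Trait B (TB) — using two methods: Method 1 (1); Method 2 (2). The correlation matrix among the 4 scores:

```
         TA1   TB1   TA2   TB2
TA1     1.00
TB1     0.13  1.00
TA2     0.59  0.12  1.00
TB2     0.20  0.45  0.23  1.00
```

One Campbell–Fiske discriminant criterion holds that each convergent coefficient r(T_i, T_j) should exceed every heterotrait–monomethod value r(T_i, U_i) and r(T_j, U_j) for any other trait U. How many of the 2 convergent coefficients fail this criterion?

Checking each validity diagonal entry against its comparison values:
TA (methods 1·2): 0.59 vs {0.13, 0.23} → pass.
TB (methods 1·2): 0.45 vs {0.13, 0.23} → pass.
0 of 2 fail.

0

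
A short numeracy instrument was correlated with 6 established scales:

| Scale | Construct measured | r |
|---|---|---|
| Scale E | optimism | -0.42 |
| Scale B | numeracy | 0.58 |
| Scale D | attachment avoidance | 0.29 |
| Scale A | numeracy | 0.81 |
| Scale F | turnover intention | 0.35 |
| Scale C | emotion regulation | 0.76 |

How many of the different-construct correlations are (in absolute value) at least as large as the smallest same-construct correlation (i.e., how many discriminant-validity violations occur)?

1

Convergent (same construct = numeracy): Scale B, Scale A.
Smallest convergent = 0.58. Discriminant |r|: 0.42, 0.29, 0.35, 0.76; count ≥ 0.58 → 1.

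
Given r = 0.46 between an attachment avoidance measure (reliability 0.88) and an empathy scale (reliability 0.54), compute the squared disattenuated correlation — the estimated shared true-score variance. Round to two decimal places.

0.45

Disattenuated r = 0.46 / √(0.88 × 0.54) = 0.46 / 0.6893 = 0.6673.
Shared true-score variance = 0.6673² = 0.4453 ≈ 0.45.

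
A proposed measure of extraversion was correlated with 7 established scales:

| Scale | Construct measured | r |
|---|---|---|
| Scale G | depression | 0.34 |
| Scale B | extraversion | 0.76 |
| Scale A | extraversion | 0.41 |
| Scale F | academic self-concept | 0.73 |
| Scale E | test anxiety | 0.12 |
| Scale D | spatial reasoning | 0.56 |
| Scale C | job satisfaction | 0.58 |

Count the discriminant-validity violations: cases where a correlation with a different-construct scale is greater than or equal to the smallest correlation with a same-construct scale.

3

Convergent (same construct = extraversion): Scale B, Scale A.
Smallest convergent = 0.41. Discriminant values: 0.34, 0.73, 0.12, 0.56, 0.58; count ≥ 0.41 → 3.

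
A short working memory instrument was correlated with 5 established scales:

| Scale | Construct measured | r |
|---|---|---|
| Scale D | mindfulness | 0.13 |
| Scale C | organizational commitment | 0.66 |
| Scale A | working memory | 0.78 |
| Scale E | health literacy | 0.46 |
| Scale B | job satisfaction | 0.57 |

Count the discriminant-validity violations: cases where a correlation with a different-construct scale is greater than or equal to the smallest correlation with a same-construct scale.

Convergent (same construct = working memory): Scale A.
Smallest convergent = 0.78. Discriminant values: 0.13, 0.66, 0.46, 0.57; count ≥ 0.78 → 0.

0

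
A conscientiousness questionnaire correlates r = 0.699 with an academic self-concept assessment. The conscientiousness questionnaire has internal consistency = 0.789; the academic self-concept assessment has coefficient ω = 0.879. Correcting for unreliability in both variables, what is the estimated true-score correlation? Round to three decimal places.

0.839

r_true = r_obs / √(r_xx · r_yy) = 0.699 / √(0.789 × 0.879) = 0.699 / √0.693531 = 0.699 / 0.8328 ≈ 0.839.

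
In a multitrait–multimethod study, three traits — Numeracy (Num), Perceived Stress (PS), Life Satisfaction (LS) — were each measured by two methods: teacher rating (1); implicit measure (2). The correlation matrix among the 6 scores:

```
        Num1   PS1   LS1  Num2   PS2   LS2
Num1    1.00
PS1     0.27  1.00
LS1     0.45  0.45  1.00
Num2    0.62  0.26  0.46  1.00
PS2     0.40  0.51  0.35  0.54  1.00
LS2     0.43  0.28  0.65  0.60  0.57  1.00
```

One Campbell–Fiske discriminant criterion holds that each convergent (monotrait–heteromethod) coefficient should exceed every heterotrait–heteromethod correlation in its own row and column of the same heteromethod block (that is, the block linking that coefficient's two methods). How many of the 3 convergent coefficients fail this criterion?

Checking each validity diagonal entry against its comparison values:
Num (methods 1·2): 0.62 vs {0.40, 0.26, 0.43, 0.46} → pass.
PS (methods 1·2): 0.51 vs {0.26, 0.40, 0.28, 0.35} → pass.
LS (methods 1·2): 0.65 vs {0.46, 0.43, 0.35, 0.28} → pass.
0 of 3 fail.

0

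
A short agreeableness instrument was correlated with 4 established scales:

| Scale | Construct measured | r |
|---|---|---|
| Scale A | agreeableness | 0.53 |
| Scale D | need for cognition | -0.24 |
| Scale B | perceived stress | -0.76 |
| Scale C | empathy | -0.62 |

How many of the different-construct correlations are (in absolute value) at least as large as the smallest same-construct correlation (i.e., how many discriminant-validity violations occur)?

2

Convergent (same construct = agreeableness): Scale A.
Smallest convergent = 0.53. Discriminant |r|: 0.24, 0.76, 0.62; count ≥ 0.53 → 2.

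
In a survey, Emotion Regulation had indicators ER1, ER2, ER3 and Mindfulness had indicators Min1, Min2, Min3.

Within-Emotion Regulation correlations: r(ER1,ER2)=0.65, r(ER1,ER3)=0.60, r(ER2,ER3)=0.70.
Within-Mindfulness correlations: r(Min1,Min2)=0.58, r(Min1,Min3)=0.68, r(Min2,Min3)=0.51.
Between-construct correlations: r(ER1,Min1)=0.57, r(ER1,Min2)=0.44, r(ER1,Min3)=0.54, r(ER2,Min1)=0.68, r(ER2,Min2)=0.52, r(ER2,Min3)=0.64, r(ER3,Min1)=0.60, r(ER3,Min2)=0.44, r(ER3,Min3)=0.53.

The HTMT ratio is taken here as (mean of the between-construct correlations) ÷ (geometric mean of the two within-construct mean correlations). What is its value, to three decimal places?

Between-construct mean = 4.96/9 = 0.5511.
Mean within-ER = 1.95/3 = 0.6500; mean within-Min = 1.77/3 = 0.5900.
Geometric mean = √(0.6500 × 0.5900) = 0.6193.
HTMT = 0.5511 / 0.6193 = 0.890.

0.890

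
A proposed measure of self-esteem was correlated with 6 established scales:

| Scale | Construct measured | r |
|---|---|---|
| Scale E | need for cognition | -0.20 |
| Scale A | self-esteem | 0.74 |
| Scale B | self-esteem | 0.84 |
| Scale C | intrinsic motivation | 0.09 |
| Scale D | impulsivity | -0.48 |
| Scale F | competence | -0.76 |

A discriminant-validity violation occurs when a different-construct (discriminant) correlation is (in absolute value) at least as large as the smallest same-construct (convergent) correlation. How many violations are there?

Convergent (same construct = self-esteem): Scale A, Scale B.
Smallest convergent = 0.74. Discriminant |r|: 0.20, 0.09, 0.48, 0.76; count ≥ 0.74 → 1.

1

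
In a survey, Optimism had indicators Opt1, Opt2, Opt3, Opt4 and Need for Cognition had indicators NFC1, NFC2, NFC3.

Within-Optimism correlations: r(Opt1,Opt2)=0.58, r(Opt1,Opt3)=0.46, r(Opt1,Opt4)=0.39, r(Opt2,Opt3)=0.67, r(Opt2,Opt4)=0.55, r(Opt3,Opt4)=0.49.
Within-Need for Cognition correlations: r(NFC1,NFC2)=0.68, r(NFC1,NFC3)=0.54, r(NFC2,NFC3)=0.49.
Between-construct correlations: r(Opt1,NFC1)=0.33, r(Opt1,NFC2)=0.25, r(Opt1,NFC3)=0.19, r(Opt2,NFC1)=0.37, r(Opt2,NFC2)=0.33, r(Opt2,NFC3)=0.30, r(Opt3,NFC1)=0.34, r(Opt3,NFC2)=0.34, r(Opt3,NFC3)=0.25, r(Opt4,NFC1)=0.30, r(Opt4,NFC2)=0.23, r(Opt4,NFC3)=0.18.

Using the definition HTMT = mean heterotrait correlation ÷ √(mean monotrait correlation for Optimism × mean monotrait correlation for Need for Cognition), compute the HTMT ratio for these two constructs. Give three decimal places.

Mean between = 3.41/12 = 0.2842.
Mean within-Opt = 3.14/6 = 0.5233; mean within-NFC = 1.71/3 = 0.5700.
Geometric mean = √(0.5233 × 0.5700) = 0.5462.
HTMT = 0.2842 / 0.5462 = 0.520.

0.520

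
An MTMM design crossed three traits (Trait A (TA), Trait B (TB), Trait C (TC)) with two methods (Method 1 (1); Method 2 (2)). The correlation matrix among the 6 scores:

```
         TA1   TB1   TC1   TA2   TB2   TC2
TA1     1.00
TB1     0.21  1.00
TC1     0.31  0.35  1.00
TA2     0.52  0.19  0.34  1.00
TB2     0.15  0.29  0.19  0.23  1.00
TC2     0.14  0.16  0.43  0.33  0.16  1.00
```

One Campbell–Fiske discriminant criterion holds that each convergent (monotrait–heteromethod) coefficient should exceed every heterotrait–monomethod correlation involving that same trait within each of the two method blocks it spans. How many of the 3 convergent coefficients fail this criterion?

Each convergent coefficient versus the relevant comparison correlations:
TA (methods 1·2): 0.52 vs {0.21, 0.23, 0.31, 0.33} → pass.
TB (methods 1·2): 0.29 vs {0.21, 0.23, 0.35, 0.16} → fail.
TC (methods 1·2): 0.43 vs {0.31, 0.33, 0.35, 0.16} → pass.
1 of 3 fail.

1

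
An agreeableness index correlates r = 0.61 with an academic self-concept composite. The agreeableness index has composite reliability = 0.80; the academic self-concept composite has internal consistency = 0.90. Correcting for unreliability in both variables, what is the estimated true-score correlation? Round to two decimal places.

r_true = r_obs / √(r_xx · r_yy) = 0.61 / √(0.80 × 0.90) = 0.61 / √0.7200 = 0.61 / 0.8485 ≈ 0.72.

0.72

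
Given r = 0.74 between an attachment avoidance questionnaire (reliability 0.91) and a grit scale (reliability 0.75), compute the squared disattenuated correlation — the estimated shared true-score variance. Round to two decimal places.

0.80

Disattenuated r = 0.74 / √(0.91 × 0.75) = 0.74 / 0.8261 = 0.8958.
Shared true-score variance = 0.8958² = 0.8025 ≈ 0.80.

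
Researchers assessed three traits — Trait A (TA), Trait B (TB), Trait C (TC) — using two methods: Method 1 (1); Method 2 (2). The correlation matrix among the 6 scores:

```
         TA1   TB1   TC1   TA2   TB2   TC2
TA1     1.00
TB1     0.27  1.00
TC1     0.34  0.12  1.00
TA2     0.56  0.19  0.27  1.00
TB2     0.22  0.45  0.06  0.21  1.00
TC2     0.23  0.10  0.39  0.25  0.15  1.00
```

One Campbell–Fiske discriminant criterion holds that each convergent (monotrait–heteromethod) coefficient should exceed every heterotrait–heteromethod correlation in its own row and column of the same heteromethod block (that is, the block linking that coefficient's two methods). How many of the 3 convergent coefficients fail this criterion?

0

Convergent coefficients and their comparison sets:
TA (methods 1·2): 0.56 vs {0.22, 0.19, 0.23, 0.27} → pass.
TB (methods 1·2): 0.45 vs {0.19, 0.22, 0.10, 0.06} → pass.
TC (methods 1·2): 0.39 vs {0.27, 0.23, 0.06, 0.10} → pass.
0 of 3 fail.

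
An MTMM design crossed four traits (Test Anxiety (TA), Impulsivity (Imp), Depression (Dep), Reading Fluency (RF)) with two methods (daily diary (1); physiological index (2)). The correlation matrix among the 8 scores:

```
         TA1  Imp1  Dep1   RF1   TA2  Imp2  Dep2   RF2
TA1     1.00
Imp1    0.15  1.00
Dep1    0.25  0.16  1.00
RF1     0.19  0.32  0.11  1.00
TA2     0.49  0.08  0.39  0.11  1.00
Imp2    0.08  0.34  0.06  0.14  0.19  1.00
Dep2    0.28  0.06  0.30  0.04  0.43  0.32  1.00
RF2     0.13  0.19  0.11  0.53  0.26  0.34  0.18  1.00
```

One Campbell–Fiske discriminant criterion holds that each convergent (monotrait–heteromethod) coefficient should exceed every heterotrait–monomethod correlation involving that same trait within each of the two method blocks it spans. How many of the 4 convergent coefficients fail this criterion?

Checking each validity diagonal entry against its comparison values:
TA (methods 1·2): 0.49 vs {0.15, 0.19, 0.25, 0.43, 0.19, 0.26} → pass.
Imp (methods 1·2): 0.34 vs {0.15, 0.19, 0.16, 0.32, 0.32, 0.34} → fail.
Dep (methods 1·2): 0.30 vs {0.25, 0.43, 0.16, 0.32, 0.11, 0.18} → fail.
RF (methods 1·2): 0.53 vs {0.19, 0.26, 0.32, 0.34, 0.11, 0.18} → pass.
2 of 4 fail.

2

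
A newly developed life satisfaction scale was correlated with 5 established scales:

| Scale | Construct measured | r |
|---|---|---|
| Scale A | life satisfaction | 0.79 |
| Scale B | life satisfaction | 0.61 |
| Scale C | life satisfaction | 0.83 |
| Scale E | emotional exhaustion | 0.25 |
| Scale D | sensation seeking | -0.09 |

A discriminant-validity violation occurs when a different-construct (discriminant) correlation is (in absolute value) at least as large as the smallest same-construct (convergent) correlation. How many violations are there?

0

Convergent (same construct = life satisfaction): Scale A, Scale B, Scale C.
Smallest convergent = 0.61. Discriminant |r|: 0.25, 0.09; count ≥ 0.61 → 0.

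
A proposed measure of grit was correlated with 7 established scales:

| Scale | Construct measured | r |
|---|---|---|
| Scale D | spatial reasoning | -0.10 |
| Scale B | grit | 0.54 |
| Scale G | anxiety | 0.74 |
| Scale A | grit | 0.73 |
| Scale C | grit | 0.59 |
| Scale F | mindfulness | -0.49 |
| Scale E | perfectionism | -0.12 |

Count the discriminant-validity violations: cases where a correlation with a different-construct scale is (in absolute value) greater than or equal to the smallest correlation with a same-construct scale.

Convergent (same construct = grit): Scale B, Scale A, Scale C.
Smallest convergent = 0.54. Discriminant |r|: 0.10, 0.74, 0.49, 0.12; count ≥ 0.54 → 1.

1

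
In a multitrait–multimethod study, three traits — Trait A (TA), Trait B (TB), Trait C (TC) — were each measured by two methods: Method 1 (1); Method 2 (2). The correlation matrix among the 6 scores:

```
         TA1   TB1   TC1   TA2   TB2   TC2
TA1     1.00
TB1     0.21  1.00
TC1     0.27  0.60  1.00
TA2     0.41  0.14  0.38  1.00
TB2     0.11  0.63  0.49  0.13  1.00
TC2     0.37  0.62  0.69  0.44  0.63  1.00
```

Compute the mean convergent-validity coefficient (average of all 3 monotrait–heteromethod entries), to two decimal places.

0.58

Convergent values: 0.41, 0.63, 0.69; mean = 1.73/3 = 0.58.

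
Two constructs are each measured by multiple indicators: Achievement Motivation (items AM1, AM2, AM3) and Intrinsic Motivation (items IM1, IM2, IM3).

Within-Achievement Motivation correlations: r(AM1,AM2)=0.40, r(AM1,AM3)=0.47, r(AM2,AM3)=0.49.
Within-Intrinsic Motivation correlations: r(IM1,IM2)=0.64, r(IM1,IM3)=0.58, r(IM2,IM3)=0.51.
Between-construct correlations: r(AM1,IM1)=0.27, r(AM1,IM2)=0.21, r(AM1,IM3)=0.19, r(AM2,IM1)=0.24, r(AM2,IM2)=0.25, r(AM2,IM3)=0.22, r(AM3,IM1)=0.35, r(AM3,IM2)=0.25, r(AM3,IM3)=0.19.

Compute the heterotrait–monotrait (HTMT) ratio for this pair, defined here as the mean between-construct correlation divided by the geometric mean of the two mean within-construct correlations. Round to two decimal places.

Between-construct mean = 2.17/9 = 0.2411.
Mean within-AM = 1.36/3 = 0.4533; mean within-IM = 1.73/3 = 0.5767.
Geometric mean = √(0.4533 × 0.5767) = 0.5113.
HTMT = 0.2411 / 0.5113 = 0.47.

0.47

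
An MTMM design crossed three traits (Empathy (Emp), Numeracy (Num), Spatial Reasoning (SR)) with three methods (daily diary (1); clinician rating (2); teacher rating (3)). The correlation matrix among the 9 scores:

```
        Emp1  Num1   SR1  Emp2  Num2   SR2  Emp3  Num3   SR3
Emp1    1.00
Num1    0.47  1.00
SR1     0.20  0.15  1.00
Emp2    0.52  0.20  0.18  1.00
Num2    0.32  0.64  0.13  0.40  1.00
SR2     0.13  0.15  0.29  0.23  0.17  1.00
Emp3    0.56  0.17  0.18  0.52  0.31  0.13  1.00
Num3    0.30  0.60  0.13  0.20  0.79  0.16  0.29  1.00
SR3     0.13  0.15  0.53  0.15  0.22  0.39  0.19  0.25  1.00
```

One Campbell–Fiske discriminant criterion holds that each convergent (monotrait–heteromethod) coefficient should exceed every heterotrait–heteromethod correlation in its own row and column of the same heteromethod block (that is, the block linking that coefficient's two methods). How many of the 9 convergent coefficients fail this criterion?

0

Checking each validity diagonal entry against its comparison values:
Emp (methods 1·2): 0.52 vs {0.32, 0.20, 0.13, 0.18} → pass.
Emp (methods 1·3): 0.56 vs {0.30, 0.17, 0.13, 0.18} → pass.
Emp (methods 2·3): 0.52 vs {0.20, 0.31, 0.15, 0.13} → pass.
Num (methods 1·2): 0.64 vs {0.20, 0.32, 0.15, 0.13} → pass.
Num (methods 1·3): 0.60 vs {0.17, 0.30, 0.15, 0.13} → pass.
Num (methods 2·3): 0.79 vs {0.31, 0.20, 0.22, 0.16} → pass.
SR (methods 1·2): 0.29 vs {0.18, 0.13, 0.13, 0.15} → pass.
SR (methods 1·3): 0.53 vs {0.18, 0.13, 0.13, 0.15} → pass.
SR (methods 2·3): 0.39 vs {0.13, 0.15, 0.16, 0.22} → pass.
0 of 9 fail.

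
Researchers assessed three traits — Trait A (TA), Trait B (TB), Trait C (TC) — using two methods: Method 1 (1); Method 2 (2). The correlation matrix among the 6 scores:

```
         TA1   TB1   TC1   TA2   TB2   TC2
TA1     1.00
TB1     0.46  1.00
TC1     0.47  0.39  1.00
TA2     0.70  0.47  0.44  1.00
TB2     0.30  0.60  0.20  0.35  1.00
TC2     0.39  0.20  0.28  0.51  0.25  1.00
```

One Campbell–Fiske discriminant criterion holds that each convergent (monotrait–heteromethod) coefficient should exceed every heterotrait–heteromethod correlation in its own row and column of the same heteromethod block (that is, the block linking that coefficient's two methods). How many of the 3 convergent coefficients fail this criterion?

Each convergent coefficient versus the relevant comparison correlations:
TA (methods 1·2): 0.70 vs {0.30, 0.47, 0.39, 0.44} → pass.
TB (methods 1·2): 0.60 vs {0.47, 0.30, 0.20, 0.20} → pass.
TC (methods 1·2): 0.28 vs {0.44, 0.39, 0.20, 0.20} → fail.
1 of 3 fail.

1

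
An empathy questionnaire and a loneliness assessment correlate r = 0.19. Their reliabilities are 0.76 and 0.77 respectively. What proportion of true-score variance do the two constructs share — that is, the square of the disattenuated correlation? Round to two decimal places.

0.06

Disattenuated r = 0.19 / √(0.76 × 0.77) = 0.19 / 0.7650 = 0.2484.
Shared true-score variance = 0.2484² = 0.0617 ≈ 0.06.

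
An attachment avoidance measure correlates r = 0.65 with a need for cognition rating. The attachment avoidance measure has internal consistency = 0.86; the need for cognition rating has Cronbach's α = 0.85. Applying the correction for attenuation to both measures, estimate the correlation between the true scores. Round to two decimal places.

0.76

r_true = r_obs / √(r_xx · r_yy) = 0.65 / √(0.86 × 0.85) = 0.65 / √0.7310 = 0.65 / 0.8550 ≈ 0.76.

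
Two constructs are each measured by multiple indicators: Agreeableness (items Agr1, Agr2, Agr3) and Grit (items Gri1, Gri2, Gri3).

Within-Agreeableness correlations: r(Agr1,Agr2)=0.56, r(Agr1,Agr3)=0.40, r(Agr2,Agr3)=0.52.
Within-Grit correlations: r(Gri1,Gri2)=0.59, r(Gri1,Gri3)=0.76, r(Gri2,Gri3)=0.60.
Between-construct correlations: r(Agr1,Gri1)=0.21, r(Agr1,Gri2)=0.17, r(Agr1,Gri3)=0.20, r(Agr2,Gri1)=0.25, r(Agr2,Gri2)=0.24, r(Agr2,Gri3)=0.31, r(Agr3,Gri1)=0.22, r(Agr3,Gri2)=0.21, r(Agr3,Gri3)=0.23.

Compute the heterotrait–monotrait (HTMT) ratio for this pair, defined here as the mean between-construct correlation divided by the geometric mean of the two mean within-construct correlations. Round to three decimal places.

0.400

Mean heterotrait r = 2.04/9 = 0.2267.
Mean within-Agr = 1.48/3 = 0.4933; mean within-Gri = 1.95/3 = 0.6500.
Geometric mean = √(0.4933 × 0.6500) = 0.5663.
HTMT = 0.2267 / 0.5663 = 0.400.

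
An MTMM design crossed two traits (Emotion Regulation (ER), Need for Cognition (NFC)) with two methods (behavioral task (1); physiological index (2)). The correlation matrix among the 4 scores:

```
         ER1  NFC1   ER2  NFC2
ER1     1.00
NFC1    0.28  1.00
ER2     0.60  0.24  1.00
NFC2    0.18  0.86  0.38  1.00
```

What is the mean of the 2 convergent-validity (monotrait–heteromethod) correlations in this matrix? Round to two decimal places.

0.73

Convergent values: 0.60, 0.86; mean = 1.46/2 = 0.73.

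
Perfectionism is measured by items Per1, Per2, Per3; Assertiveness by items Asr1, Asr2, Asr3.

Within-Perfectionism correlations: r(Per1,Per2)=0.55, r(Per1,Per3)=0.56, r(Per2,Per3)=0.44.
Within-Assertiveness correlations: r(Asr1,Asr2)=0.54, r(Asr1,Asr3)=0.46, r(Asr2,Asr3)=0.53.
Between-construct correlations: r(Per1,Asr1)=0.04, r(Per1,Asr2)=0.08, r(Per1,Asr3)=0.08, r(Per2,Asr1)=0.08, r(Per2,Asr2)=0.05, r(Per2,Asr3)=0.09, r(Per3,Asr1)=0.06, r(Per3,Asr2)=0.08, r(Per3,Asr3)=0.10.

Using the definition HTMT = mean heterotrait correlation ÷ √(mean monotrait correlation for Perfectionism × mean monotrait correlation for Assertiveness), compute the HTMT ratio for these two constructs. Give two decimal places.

Mean between = 0.66/9 = 0.0733.
Mean within-Per = 1.55/3 = 0.5167; mean within-Asr = 1.53/3 = 0.5100.
Geometric mean = √(0.5167 × 0.5100) = 0.5133.
HTMT = 0.0733 / 0.5133 = 0.14.

0.14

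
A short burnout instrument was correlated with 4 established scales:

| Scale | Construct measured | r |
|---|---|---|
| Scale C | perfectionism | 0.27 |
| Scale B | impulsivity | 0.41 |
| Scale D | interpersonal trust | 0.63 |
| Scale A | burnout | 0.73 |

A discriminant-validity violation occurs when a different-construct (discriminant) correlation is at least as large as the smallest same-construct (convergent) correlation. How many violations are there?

0

Convergent (same construct = burnout): Scale A.
Smallest convergent = 0.73. Discriminant values: 0.27, 0.41, 0.63; count ≥ 0.73 → 0.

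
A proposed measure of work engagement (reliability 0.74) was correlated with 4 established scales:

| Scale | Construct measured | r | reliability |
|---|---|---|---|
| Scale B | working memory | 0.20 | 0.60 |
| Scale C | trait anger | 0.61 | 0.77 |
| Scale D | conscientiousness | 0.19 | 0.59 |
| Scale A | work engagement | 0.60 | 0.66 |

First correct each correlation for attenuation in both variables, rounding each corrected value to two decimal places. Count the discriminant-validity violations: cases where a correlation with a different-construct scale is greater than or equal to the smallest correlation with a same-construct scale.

Disattenuated r (r / √(r_scale · r_new)):
  Scale B (disc): 0.20 / √(0.60·0.74) = 0.30
  Scale C (disc): 0.61 / √(0.77·0.74) = 0.81
  Scale D (disc): 0.19 / √(0.59·0.74) = 0.29
  Scale A (conv): 0.60 / √(0.66·0.74) = 0.86
Smallest convergent = 0.86. Discriminant values: 0.30, 0.81, 0.29; count ≥ 0.86 → 0.

0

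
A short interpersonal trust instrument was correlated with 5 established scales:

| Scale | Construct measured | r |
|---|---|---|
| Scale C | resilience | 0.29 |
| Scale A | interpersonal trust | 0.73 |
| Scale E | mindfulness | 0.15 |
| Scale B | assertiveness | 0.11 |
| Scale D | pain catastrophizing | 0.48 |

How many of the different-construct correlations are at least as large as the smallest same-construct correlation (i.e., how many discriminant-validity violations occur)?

Convergent (same construct = interpersonal trust): Scale A.
Smallest convergent = 0.73. Discriminant values: 0.29, 0.15, 0.11, 0.48; count ≥ 0.73 → 0.

0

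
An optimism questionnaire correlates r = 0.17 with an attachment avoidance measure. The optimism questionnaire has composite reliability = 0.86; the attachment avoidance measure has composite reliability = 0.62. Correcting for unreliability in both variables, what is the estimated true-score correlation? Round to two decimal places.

r_true = r_obs / √(r_xx · r_yy) = 0.17 / √(0.86 × 0.62) = 0.17 / √0.5332 = 0.17 / 0.7302 ≈ 0.23.

0.23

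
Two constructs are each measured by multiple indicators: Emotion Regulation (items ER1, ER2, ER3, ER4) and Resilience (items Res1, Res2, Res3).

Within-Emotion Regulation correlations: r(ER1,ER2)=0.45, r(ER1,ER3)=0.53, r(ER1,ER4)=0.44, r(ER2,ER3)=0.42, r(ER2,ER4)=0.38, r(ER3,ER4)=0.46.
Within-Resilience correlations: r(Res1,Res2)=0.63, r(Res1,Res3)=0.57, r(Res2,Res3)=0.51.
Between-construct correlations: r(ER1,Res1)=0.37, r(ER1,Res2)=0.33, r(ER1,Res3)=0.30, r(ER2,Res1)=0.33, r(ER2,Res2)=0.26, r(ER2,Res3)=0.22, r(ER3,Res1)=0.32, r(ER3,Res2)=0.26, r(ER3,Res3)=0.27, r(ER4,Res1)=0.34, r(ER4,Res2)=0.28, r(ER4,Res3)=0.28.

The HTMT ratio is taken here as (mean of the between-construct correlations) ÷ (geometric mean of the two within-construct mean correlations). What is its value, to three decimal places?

0.588

Mean between = 3.56/12 = 0.2967.
Mean within-ER = 2.68/6 = 0.4467; mean within-Res = 1.71/3 = 0.5700.
Geometric mean = √(0.4467 × 0.5700) = 0.5046.
HTMT = 0.2967 / 0.5046 = 0.588.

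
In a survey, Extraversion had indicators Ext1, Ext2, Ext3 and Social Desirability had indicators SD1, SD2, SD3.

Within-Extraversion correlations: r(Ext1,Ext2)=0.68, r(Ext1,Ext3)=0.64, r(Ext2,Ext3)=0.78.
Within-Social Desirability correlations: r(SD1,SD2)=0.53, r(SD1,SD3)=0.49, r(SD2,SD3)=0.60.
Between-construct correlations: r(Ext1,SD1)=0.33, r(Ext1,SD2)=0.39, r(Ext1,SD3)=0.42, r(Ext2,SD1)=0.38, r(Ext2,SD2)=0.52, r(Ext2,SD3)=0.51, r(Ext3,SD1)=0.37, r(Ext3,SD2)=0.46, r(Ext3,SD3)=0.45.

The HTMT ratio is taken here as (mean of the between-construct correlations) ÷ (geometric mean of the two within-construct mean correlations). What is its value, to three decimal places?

Mean heterotrait r = 3.83/9 = 0.4256.
Mean within-Ext = 2.10/3 = 0.7000; mean within-SD = 1.62/3 = 0.5400.
Geometric mean = √(0.7000 × 0.5400) = 0.6148.
HTMT = 0.4256 / 0.6148 = 0.692.

0.692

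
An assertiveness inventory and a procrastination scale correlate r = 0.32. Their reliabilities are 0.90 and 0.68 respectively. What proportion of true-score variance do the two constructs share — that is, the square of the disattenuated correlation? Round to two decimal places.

0.17

Disattenuated r = 0.32 / √(0.90 × 0.68) = 0.32 / 0.7823 = 0.4091.
Shared true-score variance = 0.4091² = 0.1674 ≈ 0.17.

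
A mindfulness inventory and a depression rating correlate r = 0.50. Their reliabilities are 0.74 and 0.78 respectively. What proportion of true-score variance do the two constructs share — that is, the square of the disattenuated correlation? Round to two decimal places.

Disattenuated r = 0.50 / √(0.74 × 0.78) = 0.50 / 0.7597 = 0.6582.
Shared true-score variance = 0.6582² = 0.4332 ≈ 0.43.

0.43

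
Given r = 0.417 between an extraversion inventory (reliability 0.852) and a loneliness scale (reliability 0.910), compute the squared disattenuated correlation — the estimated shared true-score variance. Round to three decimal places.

Disattenuated r = 0.417 / √(0.852 × 0.910) = 0.417 / 0.8805 = 0.4736.
Shared true-score variance = 0.4736² = 0.2243 ≈ 0.224.

0.224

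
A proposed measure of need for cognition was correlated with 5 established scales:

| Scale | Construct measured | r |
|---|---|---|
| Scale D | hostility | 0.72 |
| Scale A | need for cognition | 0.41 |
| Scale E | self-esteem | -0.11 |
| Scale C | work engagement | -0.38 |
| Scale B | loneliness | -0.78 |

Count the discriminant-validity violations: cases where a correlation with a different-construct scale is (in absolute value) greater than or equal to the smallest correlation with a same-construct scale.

Convergent (same construct = need for cognition): Scale A.
Smallest convergent = 0.41. Discriminant |r|: 0.72, 0.11, 0.38, 0.78; count ≥ 0.41 → 2.

2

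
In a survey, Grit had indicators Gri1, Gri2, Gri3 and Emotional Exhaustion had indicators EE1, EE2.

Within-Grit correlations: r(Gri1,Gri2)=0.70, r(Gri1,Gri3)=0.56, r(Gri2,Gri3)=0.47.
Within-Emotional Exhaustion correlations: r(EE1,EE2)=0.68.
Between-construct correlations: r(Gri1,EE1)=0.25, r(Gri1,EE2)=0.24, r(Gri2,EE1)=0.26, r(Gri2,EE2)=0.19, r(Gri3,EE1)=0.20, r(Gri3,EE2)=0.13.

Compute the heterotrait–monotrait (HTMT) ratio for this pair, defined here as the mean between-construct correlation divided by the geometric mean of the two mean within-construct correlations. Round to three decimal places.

Mean between = 1.27/6 = 0.2117.
Mean within-Gri = 1.73/3 = 0.5767; mean within-EE = 0.68/1 = 0.6800.
Geometric mean = √(0.5767 × 0.6800) = 0.6262.
HTMT = 0.2117 / 0.6262 = 0.338.

0.338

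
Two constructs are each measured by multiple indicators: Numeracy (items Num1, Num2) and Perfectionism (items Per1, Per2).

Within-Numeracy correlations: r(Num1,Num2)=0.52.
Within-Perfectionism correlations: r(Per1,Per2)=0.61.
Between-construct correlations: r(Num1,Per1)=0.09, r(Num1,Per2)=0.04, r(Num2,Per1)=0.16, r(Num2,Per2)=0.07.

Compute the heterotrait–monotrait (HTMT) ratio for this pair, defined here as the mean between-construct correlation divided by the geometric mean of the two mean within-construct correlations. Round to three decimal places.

Mean heterotrait r = 0.36/4 = 0.0900.
Mean within-Num = 0.52/1 = 0.5200; mean within-Per = 0.61/1 = 0.6100.
Geometric mean = √(0.5200 × 0.6100) = 0.5632.
HTMT = 0.0900 / 0.5632 = 0.160.

0.160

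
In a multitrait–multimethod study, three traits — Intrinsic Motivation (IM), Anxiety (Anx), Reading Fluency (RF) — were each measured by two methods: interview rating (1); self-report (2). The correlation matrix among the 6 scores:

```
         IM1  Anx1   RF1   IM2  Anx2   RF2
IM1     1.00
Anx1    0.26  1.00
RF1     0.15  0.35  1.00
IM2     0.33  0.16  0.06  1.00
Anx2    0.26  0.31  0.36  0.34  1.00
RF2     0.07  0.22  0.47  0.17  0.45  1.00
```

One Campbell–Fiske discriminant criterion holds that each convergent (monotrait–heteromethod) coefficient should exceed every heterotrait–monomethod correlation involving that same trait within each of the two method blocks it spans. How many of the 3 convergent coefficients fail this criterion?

2

Convergent coefficients and their comparison sets:
IM (methods 1·2): 0.33 vs {0.26, 0.34, 0.15, 0.17} → fail.
Anx (methods 1·2): 0.31 vs {0.26, 0.34, 0.35, 0.45} → fail.
RF (methods 1·2): 0.47 vs {0.15, 0.17, 0.35, 0.45} → pass.
2 of 3 fail.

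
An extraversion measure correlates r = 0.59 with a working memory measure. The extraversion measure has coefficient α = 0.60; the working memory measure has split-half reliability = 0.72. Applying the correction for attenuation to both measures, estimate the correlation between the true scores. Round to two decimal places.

r_true = r_obs / √(r_xx · r_yy) = 0.59 / √(0.60 × 0.72) = 0.59 / √0.4320 = 0.59 / 0.6573 ≈ 0.90.

0.90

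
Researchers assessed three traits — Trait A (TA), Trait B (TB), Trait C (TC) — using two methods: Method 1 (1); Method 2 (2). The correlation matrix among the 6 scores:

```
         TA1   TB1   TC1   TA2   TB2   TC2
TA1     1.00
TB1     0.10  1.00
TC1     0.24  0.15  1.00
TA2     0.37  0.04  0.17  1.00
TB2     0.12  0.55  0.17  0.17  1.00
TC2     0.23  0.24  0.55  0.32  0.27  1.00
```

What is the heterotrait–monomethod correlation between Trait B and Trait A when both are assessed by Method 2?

Different traits, same method: r(TB2, TA2) = 0.17.

0.17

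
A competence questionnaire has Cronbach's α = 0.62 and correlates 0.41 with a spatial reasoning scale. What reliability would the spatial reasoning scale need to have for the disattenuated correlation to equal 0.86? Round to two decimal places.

0.37

r_true = r_obs / √(r_xx · r_yy) ⇒ 0.86 = 0.41 / √(0.62 · r_yy).
√(0.62 · r_yy) = 0.41 / 0.86 = 0.4767; 0.62 · r_yy = 0.2272; r_yy = 0.2272 / 0.62 ≈ 0.37.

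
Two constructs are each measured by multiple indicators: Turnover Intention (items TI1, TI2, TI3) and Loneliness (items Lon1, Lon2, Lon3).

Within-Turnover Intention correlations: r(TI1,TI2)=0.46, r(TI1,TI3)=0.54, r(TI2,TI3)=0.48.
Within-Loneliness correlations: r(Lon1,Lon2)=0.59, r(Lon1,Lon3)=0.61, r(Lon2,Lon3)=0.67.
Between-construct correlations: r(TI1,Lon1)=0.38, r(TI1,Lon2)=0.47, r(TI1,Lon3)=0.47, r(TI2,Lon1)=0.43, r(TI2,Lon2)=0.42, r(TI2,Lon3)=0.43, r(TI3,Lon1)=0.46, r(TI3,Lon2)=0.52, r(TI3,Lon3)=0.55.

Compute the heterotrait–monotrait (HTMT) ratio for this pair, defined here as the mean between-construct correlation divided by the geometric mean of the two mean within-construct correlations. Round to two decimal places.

Mean between = 4.13/9 = 0.4589.
Mean within-TI = 1.48/3 = 0.4933; mean within-Lon = 1.87/3 = 0.6233.
Geometric mean = √(0.4933 × 0.6233) = 0.5545.
HTMT = 0.4589 / 0.5545 = 0.83.

0.83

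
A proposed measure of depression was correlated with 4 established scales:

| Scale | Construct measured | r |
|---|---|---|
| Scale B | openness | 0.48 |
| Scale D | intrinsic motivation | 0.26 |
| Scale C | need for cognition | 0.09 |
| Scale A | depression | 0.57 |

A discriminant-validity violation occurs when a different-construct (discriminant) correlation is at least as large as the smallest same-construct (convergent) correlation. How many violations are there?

Convergent (same construct = depression): Scale A.
Smallest convergent = 0.57. Discriminant values: 0.48, 0.26, 0.09; count ≥ 0.57 → 0.

0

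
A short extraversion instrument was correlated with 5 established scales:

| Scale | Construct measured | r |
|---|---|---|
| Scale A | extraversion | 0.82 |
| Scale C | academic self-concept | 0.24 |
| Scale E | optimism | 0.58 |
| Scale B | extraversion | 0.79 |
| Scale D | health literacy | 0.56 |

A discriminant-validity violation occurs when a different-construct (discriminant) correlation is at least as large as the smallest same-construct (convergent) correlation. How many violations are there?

Convergent (same construct = extraversion): Scale A, Scale B.
Smallest convergent = 0.79. Discriminant values: 0.24, 0.58, 0.56; count ≥ 0.79 → 0.

0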